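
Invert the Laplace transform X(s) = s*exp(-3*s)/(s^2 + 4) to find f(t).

The factor e^(-3s) signals a time shift by c = 3 (second shifting theorem).
L{cos(2t)} = s/(s^2 + 4), so L^-1{s/(s^2 + 4)} = cos(2*t).
Hence the inverse is u(t - 3) times that function evaluated at t - 3.

f(t) = Heaviside(t - 3)*(cos(2*t - 6))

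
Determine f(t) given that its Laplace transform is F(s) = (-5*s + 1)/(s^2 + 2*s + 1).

f(t) = 6*t*exp(-t) - 5*exp(-t)

Factor the denominator: s^2 + 2*s + 1 = (s + 1)^2.
Partial fraction decomposition gives [-5/(s + 1)] + [6/(s + 1)^2].
Invert each term: -5/(s + 1) ↔ -5e^(-t); 6/(s + 1)^2 ↔ 6t·e^(-t).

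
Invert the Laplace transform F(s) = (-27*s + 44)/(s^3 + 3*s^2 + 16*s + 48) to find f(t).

Factor the denominator: s^3 + 3*s^2 + 16*s + 48 = (s + 3)*(s^2 + 16).
Partial fraction decomposition gives [5/(s + 3)] + [-5*s/(s^2 + 16)] + [-12/(s^2 + 16)].
Invert each term: 5/(s + 3) ↔ 5e^(-3t); -5·s/(s^2 + 16) ↔ -5cos(4t); -3·4/(s^2 + 16) ↔ -3sin(4t).

f(t) = -3*sin(4*t) - 5*cos(4*t) + 5*exp(-3*t)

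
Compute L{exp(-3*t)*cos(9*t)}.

(s + 3)/((s + 3)^2 + 81)

L{cos(9t)} = s/(s^2 + 81).
By the first shifting theorem, multiplying by e^(-3t) replaces s with s + 3.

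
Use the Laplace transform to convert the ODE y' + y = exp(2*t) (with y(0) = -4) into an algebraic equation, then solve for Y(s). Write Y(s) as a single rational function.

Take the Laplace transform of both sides.
The derivative rules (L{y'} = sY - y(0) = sY - (-4)) turn the left side into (s + 1)Y - (-4).
The right side is L{exp(2*t)} = 1/(s - 2).
So (s + 1)Y = 1/(s - 2) + (-4).
Solve for Y(s) and write it as one ratio of polynomials.

Y(s) = (-4*s + 9)/(s^2 - s - 2)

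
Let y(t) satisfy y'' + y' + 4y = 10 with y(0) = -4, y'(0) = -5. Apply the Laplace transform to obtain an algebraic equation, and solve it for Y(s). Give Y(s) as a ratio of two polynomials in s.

Apply the Laplace transform to the equation.
Using L{y''} = s^2 Y - s·y(0) - y'(0) and L{y'} = sY - y(0), with y(0) = -4, y'(0) = -5, the left side becomes (s^2 + s + 4)Y - (-4*s - 9).
The right side is L{10} = 10/s.
So (s^2 + s + 4)Y = 10/s + (-4*s - 9).
Divide through and combine into a single rational function.

Y(s) = (-4*s^2 - 9*s + 10)/(s^3 + s^2 + 4*s)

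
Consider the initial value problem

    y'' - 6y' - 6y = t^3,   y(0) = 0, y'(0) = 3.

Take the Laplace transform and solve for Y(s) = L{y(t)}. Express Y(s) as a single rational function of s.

Y(s) = (3*s^4 + 6)/(s^6 - 6*s^5 - 6*s^4)

Transform both sides with L{·}.
With L{y''} = s^2 Y - s·y(0) - y'(0) and L{y'} = sY - y(0), with y(0) = 0, y'(0) = 3: the LHS transforms to (s^2 - 6*s - 6)Y - (3).
The right side is L{t^3} = 6/s^4.
So (s^2 - 6*s - 6)Y = 6/s^4 + (3).
Solve for Y(s) and write it as one ratio of polynomials.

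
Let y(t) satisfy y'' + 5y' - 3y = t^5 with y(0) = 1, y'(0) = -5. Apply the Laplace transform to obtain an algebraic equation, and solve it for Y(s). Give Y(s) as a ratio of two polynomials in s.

Y(s) = (s^7 + 120)/(s^8 + 5*s^7 - 3*s^6)

Take the Laplace transform of both sides.
The derivative rules (L{y''} = s^2 Y - s·y(0) - y'(0) and L{y'} = sY - y(0), with y(0) = 1, y'(0) = -5) turn the left side into (s^2 + 5*s - 3)Y - (s).
The right side is L{t^5} = 120/s^6.
So (s^2 + 5*s - 3)Y = 120/s^6 + (s).
Solve for Y(s) and write it as one ratio of polynomials.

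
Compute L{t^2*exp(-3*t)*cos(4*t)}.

2*(s + 3)*(s^2 + 6*s - 39)/(s^2 + 6*s + 25)^3

L{cos(4t)} = s/(s^2 + 16).
Multiplying by e^(-3t) shifts s → s + 3, so L{exp(-3*t)*cos(4*t)} = (s + 3)/((s + 3)^2 + 16).
Then apply L{t^2·g(t)} = (-1)^2 d^2/ds^2[G(s)] with G(s) = (s + 3)/((s + 3)^2 + 16):
differentiating 2 times and applying the sign gives 2*(s + 3)*(s^2 + 6*s - 39)/(s^2 + 6*s + 25)^3.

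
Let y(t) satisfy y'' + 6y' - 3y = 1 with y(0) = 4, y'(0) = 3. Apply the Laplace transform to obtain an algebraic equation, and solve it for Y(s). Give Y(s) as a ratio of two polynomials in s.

Transform both sides with L{·}.
With L{y''} = s^2 Y - s·y(0) - y'(0) and L{y'} = sY - y(0), with y(0) = 4, y'(0) = 3: the LHS transforms to (s^2 + 6*s - 3)Y - (4*s + 27).
The right side is L{1} = 1/s.
So (s^2 + 6*s - 3)Y = 1/s + (4*s + 27).
Isolate Y and clear denominators.

Y(s) = (4*s^2 + 27*s + 1)/(s^3 + 6*s^2 - 3*s)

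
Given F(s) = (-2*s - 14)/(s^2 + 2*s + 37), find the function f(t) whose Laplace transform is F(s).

Complete the square in the denominator: s^2 + 2*s + 37 = (s + 1)^2 + 6^2.
Split the numerator to match: -2*s - 14 = -2·(s + 1) - 2·6.
Invert each term: -2·(s + 1)/((s + 1)^2 + 36) ↔ -2e^(-t)cos(6t); -2·6/((s + 1)^2 + 36) ↔ -2e^(-t)sin(6t).

f(t) = -2*exp(-t)*sin(6*t) - 2*exp(-t)*cos(6*t)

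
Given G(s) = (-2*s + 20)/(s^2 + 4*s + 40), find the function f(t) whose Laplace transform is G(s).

Complete the square in the denominator: s^2 + 4*s + 40 = (s + 2)^2 + 6^2.
Split the numerator to match: -2*s + 20 = -2·(s + 2) + 4·6.
Invert each term: -2·(s + 2)/((s + 2)^2 + 36) ↔ -2e^(-2t)cos(6t); 4·6/((s + 2)^2 + 36) ↔ 4e^(-2t)sin(6t).

f(t) = 4*exp(-2*t)*sin(6*t) - 2*exp(-2*t)*cos(6*t)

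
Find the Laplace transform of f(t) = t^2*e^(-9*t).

2/(s + 9)^3

L{e^(-9t)} = 1/(s + 9).
Then apply L{t^2·g(t)} = (-1)^2 d^2/ds^2[G(s)] with G(s) = 1/(s + 9):
differentiating 2 times and applying the sign gives 2/(s + 9)^3.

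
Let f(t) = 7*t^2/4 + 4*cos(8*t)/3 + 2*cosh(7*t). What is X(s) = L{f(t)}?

By linearity of the Laplace transform, transform each term separately.
(2)·[L{cosh(7t)} = s/(s^2 - 49)]; (4/3)·[L{cos(8t)} = s/(s^2 + 64)]; (7/4)·[L{t^2} = 2!/s^3 = 2/s^3].

X(s) = 4*s/(3*(s^2 + 64)) + 2*s/(s^2 - 49) + 7/(2*s^3)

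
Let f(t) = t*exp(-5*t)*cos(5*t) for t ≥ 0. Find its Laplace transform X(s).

X(s) = s*(s + 10)/(s^2 + 10*s + 50)^2

L{cos(5t)} = s/(s^2 + 25).
Multiplying by e^(-5t) shifts s → s + 5, so L{exp(-5*t)*cos(5*t)} = (s + 5)/((s + 5)^2 + 25).
Then apply L{t·g(t)} = -d/ds[G(s)] with G(s) = (s + 5)/((s + 5)^2 + 25):
differentiating 1 time and applying the sign gives s*(s + 10)/(s^2 + 10*s + 50)^2.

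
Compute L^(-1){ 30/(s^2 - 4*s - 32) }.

5*exp(2*t)*sinh(6*t)

Rewrite the denominator: s^2 - 4*s - 32 = (s - 2)^2 - 36.
The form in (s - 2) signals a first-shifting-theorem factor e^(2t).
Since L{sinh(6t)} = 6/(s^2 - 36), the inverse is e^(2*t)*sinh(6*t), scaled by 5.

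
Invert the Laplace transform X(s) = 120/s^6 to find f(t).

Since L{t^5} = 5!/s^6 = 120/s^6, the inverse is t^5.

f(t) = t^5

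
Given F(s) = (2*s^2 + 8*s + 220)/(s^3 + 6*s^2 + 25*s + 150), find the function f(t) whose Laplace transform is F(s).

Factor the denominator: s^3 + 6*s^2 + 25*s + 150 = (s + 6)*(s^2 + 25).
Partial fraction decomposition gives [4/(s + 6)] + [-2*s/(s^2 + 25)] + [20/(s^2 + 25)].
Invert each term: 4/(s + 6) ↔ 4e^(-6t); -2·s/(s^2 + 25) ↔ -2cos(5t); 4·5/(s^2 + 25) ↔ 4sin(5t).

f(t) = 4*sin(5*t) - 2*cos(5*t) + 4*exp(-6*t)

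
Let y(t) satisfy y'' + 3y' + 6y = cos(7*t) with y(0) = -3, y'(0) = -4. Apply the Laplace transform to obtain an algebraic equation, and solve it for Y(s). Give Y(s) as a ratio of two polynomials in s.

Y(s) = (-3*s^3 - 13*s^2 - 146*s - 637)/(s^4 + 3*s^3 + 55*s^2 + 147*s + 294)

Laplace-transform each side.
The derivative rules (L{y''} = s^2 Y - s·y(0) - y'(0) and L{y'} = sY - y(0), with y(0) = -3, y'(0) = -4) turn the left side into (s^2 + 3*s + 6)Y - (-3*s - 13).
The right side is L{cos(7*t)} = s/(s^2 + 49).
So (s^2 + 3*s + 6)Y = s/(s^2 + 49) + (-3*s - 13).
Divide through and combine into a single rational function.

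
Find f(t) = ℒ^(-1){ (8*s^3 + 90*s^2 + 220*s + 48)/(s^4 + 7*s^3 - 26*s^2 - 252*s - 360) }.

f(t) = 6*exp(6*t) + exp(-2*t) + 6*exp(-5*t) - 5*exp(-6*t)

Factor the denominator: s^4 + 7*s^3 - 26*s^2 - 252*s - 360 = (s - 6)*(s + 2)*(s + 5)*(s + 6).
Partial fraction decomposition gives [1/(s + 2)] + [6/(s - 6)] + [6/(s + 5)] + [-5/(s + 6)].
Invert each term: 1/(s + 2) ↔ e^(-2t); 6/(s - 6) ↔ 6e^(6t); 6/(s + 5) ↔ 6e^(-5t); -5/(s + 6) ↔ -5e^(-6t).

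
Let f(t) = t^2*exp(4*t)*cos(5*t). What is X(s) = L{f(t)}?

X(s) = 2*(s - 4)*(s^2 - 8*s - 59)/(s^2 - 8*s + 41)^3

L{cos(5t)} = s/(s^2 + 25).
Multiplying by e^(4t) shifts s → s - 4, so L{exp(4*t)*cos(5*t)} = (s - 4)/((s - 4)^2 + 25).
Then apply L{t^2·g(t)} = (-1)^2 d^2/ds^2[G(s)] with G(s) = (s - 4)/((s - 4)^2 + 25):
differentiating 2 times and applying the sign gives 2*(s - 4)*(s^2 - 8*s - 59)/(s^2 - 8*s + 41)^3.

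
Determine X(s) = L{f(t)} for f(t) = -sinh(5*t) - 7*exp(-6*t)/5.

X(s) = -5/(s^2 - 25) - 7/(5*(s + 6))

By linearity of the Laplace transform, transform each term separately.
(-1)·[L{sinh(5t)} = 5/(s^2 - 25)]; (-7/5)·[L{e^(-6t)} = 1/(s + 6)].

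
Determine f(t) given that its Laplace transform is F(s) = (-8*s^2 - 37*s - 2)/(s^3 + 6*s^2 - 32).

Factor the denominator: s^3 + 6*s^2 - 32 = (s - 2)*(s + 4)^2.
Partial fraction decomposition gives [-5/(s + 4)] + [-3/(s + 4)^2] + [-3/(s - 2)].
Invert each term: -5/(s + 4) ↔ -5e^(-4t); -3/(s + 4)^2 ↔ -3t·e^(-4t); -3/(s - 2) ↔ -3e^(2t).

f(t) = -3*t*exp(-4*t) - 3*exp(2*t) - 5*exp(-4*t)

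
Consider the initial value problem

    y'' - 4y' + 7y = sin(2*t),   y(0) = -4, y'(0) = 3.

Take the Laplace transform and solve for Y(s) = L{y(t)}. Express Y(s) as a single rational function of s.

Y(s) = (-4*s^3 + 19*s^2 - 16*s + 78)/(s^4 - 4*s^3 + 11*s^2 - 16*s + 28)

Transform both sides with L{·}.
Using L{y''} = s^2 Y - s·y(0) - y'(0) and L{y'} = sY - y(0), with y(0) = -4, y'(0) = 3, the left side becomes (s^2 - 4*s + 7)Y - (-4*s + 19).
The right side is L{sin(2*t)} = 2/(s^2 + 4).
So (s^2 - 4*s + 7)Y = 2/(s^2 + 4) + (-4*s + 19).
Solve for Y(s) and write it as one ratio of polynomials.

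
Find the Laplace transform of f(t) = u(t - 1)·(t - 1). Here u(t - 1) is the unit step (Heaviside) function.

By the second shifting theorem, L{u(t - c)·g(t - c)} = e^(-cs)·G(s) with c = 1 and G(s) = L{g(t)}.
L{t} = 1!/s^2 = 1/s^2.

exp(-s)/s^2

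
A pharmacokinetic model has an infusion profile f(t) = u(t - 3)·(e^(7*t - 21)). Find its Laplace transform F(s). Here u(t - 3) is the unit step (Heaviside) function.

F(s) = exp(-3*s)/(s - 7)

By the second shifting theorem, L{u(t - c)·g(t - c)} = e^(-cs)·G(s) with c = 3 and G(s) = L{g(t)}.
L{e^(7t)} = 1/(s - 7).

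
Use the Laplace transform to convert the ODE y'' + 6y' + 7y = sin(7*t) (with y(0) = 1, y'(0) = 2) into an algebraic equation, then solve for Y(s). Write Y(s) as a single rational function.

Y(s) = (s^3 + 8*s^2 + 49*s + 399)/(s^4 + 6*s^3 + 56*s^2 + 294*s + 343)

Transform both sides with L{·}.
Using L{y''} = s^2 Y - s·y(0) - y'(0) and L{y'} = sY - y(0), with y(0) = 1, y'(0) = 2, the left side becomes (s^2 + 6*s + 7)Y - (s + 8).
The right side is L{sin(7*t)} = 7/(s^2 + 49).
So (s^2 + 6*s + 7)Y = 7/(s^2 + 49) + (s + 8).
Divide through and combine into a single rational function.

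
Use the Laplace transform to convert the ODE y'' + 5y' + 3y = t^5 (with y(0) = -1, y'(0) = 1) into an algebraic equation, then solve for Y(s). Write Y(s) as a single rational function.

Y(s) = (-s^7 - 4*s^6 + 120)/(s^8 + 5*s^7 + 3*s^6)

Take the Laplace transform of both sides.
With L{y''} = s^2 Y - s·y(0) - y'(0) and L{y'} = sY - y(0), with y(0) = -1, y'(0) = 1: the LHS transforms to (s^2 + 5*s + 3)Y - (-s - 4).
The right side is L{t^5} = 120/s^6.
So (s^2 + 5*s + 3)Y = 120/s^6 + (-s - 4).
Solve for Y(s) and write it as one ratio of polynomials.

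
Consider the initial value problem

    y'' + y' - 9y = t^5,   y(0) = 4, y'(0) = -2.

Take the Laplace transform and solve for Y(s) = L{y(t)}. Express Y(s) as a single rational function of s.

Transform both sides with L{·}.
The derivative rules (L{y''} = s^2 Y - s·y(0) - y'(0) and L{y'} = sY - y(0), with y(0) = 4, y'(0) = -2) turn the left side into (s^2 + s - 9)Y - (4*s + 2).
The right side is L{t^5} = 120/s^6.
So (s^2 + s - 9)Y = 120/s^6 + (4*s + 2).
Isolate Y and clear denominators.

Y(s) = (4*s^7 + 2*s^6 + 120)/(s^8 + s^7 - 9*s^6)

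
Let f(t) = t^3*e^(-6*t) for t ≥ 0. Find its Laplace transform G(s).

L{t^3} = 3!/s^4 = 6/s^4.
By the first shifting theorem, multiplying by e^(-6t) replaces s with s + 6.

G(s) = 6/(s + 6)^4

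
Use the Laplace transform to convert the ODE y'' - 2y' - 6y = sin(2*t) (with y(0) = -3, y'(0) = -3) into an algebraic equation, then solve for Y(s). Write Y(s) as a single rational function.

Y(s) = (-3*s^3 + 3*s^2 - 12*s + 14)/(s^4 - 2*s^3 - 2*s^2 - 8*s - 24)

Take the Laplace transform of both sides.
Using L{y''} = s^2 Y - s·y(0) - y'(0) and L{y'} = sY - y(0), with y(0) = -3, y'(0) = -3, the left side becomes (s^2 - 2*s - 6)Y - (-3*s + 3).
The right side is L{sin(2*t)} = 2/(s^2 + 4).
So (s^2 - 2*s - 6)Y = 2/(s^2 + 4) + (-3*s + 3).
Divide through and combine into a single rational function.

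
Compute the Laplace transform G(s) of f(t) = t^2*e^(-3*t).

L{e^(-3t)} = 1/(s + 3).
Then apply L{t^2·g(t)} = (-1)^2 d^2/ds^2[H(s)] with H(s) = 1/(s + 3):
differentiating 2 times and applying the sign gives 2/(s + 3)^3.

G(s) = 2/(s + 3)^3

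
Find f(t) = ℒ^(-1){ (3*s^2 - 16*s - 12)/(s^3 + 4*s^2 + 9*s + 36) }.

f(t) = -4*sin(3*t) - cos(3*t) + 4*exp(-4*t)

Factor the denominator: s^3 + 4*s^2 + 9*s + 36 = (s + 4)*(s^2 + 9).
Partial fraction decomposition gives [4/(s + 4)] + [-s/(s^2 + 9)] + [-12/(s^2 + 9)].
Invert each term: 4/(s + 4) ↔ 4e^(-4t); -1·s/(s^2 + 9) ↔ -cos(3t); -4·3/(s^2 + 9) ↔ -4sin(3t).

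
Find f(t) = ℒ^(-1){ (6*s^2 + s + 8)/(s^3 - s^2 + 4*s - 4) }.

f(t) = 3*exp(t) + 2*sin(2*t) + 3*cos(2*t)

Factor the denominator: s^3 - s^2 + 4*s - 4 = (s - 1)*(s^2 + 4).
Partial fraction decomposition gives [3/(s - 1)] + [3*s/(s^2 + 4)] + [4/(s^2 + 4)].
Invert each term: 3/(s - 1) ↔ 3e^(t); 3·s/(s^2 + 4) ↔ 3cos(2t); 2·2/(s^2 + 4) ↔ 2sin(2t).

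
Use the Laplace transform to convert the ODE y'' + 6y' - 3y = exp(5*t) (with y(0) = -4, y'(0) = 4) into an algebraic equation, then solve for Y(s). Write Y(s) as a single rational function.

Y(s) = (-4*s^2 + 101)/(s^3 + s^2 - 33*s + 15)

Apply the Laplace transform to the equation.
The derivative rules (L{y''} = s^2 Y - s·y(0) - y'(0) and L{y'} = sY - y(0), with y(0) = -4, y'(0) = 4) turn the left side into (s^2 + 6*s - 3)Y - (-4*s - 20).
The right side is L{exp(5*t)} = 1/(s - 5).
So (s^2 + 6*s - 3)Y = 1/(s - 5) + (-4*s - 20).
Solve for Y(s) and write it as one ratio of polynomials.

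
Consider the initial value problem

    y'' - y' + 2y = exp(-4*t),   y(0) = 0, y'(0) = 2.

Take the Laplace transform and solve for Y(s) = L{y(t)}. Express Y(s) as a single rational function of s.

Apply the Laplace transform to the equation.
Using L{y''} = s^2 Y - s·y(0) - y'(0) and L{y'} = sY - y(0), with y(0) = 0, y'(0) = 2, the left side becomes (s^2 - s + 2)Y - (2).
The right side is L{exp(-4*t)} = 1/(s + 4).
So (s^2 - s + 2)Y = 1/(s + 4) + (2).
Isolate Y and clear denominators.

Y(s) = (2*s + 9)/(s^3 + 3*s^2 - 2*s + 8)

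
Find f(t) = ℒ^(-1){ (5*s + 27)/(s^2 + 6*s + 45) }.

f(t) = 2*exp(-3*t)*sin(6*t) + 5*exp(-3*t)*cos(6*t)

Complete the square in the denominator: s^2 + 6*s + 45 = (s + 3)^2 + 6^2.
Split the numerator to match: 5*s + 27 = 5·(s + 3) + 2·6.
Invert each term: 5·(s + 3)/((s + 3)^2 + 36) ↔ 5e^(-3t)cos(6t); 2·6/((s + 3)^2 + 36) ↔ 2e^(-3t)sin(6t).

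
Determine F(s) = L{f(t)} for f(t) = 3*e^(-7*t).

F(s) = 3/(s + 7)

L{3} = 3/s.
By the first shifting theorem, multiplying by e^(-7t) replaces s with s + 7.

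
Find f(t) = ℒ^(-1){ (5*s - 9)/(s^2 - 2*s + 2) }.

Complete the square in the denominator: s^2 - 2*s + 2 = (s - 1)^2 + 1^2.
Split the numerator to match: 5*s - 9 = 5·(s - 1) - 4·1.
Invert each term: 5·(s - 1)/((s - 1)^2 + 1) ↔ 5e^(t)cos(t); -4·1/((s - 1)^2 + 1) ↔ -4e^(t)sin(t).

f(t) = -4*exp(t)*sin(t) + 5*exp(t)*cos(t)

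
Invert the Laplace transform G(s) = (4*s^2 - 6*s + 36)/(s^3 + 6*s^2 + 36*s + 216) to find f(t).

f(t) = -2*sin(6*t) + cos(6*t) + 3*exp(-6*t)

Factor the denominator: s^3 + 6*s^2 + 36*s + 216 = (s + 6)*(s^2 + 36).
Partial fraction decomposition gives [3/(s + 6)] + [s/(s^2 + 36)] + [-12/(s^2 + 36)].
Invert each term: 3/(s + 6) ↔ 3e^(-6t); 1·s/(s^2 + 36) ↔ cos(6t); -2·6/(s^2 + 36) ↔ -2sin(6t).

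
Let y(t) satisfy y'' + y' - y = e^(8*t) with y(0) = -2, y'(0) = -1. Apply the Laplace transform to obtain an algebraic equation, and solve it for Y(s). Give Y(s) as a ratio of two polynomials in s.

Transform both sides with L{·}.
The derivative rules (L{y''} = s^2 Y - s·y(0) - y'(0) and L{y'} = sY - y(0), with y(0) = -2, y'(0) = -1) turn the left side into (s^2 + s - 1)Y - (-2*s - 3).
The right side is L{e^(8*t)} = 1/(s - 8).
So (s^2 + s - 1)Y = 1/(s - 8) + (-2*s - 3).
Isolate Y and clear denominators.

Y(s) = (-2*s^2 + 13*s + 25)/(s^3 - 7*s^2 - 9*s + 8)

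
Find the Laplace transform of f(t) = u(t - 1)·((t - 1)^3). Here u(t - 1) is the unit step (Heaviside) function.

6*exp(-s)/s^4

By the second shifting theorem, L{u(t - c)·g(t - c)} = e^(-cs)·G(s) with c = 1 and G(s) = L{g(t)}.
L{t^3} = 3!/s^4 = 6/s^4.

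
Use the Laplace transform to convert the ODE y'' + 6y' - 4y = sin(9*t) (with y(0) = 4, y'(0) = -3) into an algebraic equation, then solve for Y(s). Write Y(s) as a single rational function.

Take the Laplace transform of both sides.
The derivative rules (L{y''} = s^2 Y - s·y(0) - y'(0) and L{y'} = sY - y(0), with y(0) = 4, y'(0) = -3) turn the left side into (s^2 + 6*s - 4)Y - (4*s + 21).
The right side is L{sin(9*t)} = 9/(s^2 + 81).
So (s^2 + 6*s - 4)Y = 9/(s^2 + 81) + (4*s + 21).
Solve for Y(s) and write it as one ratio of polynomials.

Y(s) = (4*s^3 + 21*s^2 + 324*s + 1710)/(s^4 + 6*s^3 + 77*s^2 + 486*s - 324)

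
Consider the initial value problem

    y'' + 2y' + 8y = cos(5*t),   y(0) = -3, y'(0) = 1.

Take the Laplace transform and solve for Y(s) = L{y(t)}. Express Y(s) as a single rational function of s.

Y(s) = (-3*s^3 - 5*s^2 - 74*s - 125)/(s^4 + 2*s^3 + 33*s^2 + 50*s + 200)

Take the Laplace transform of both sides.
The derivative rules (L{y''} = s^2 Y - s·y(0) - y'(0) and L{y'} = sY - y(0), with y(0) = -3, y'(0) = 1) turn the left side into (s^2 + 2*s + 8)Y - (-3*s - 5).
The right side is L{cos(5*t)} = s/(s^2 + 25).
So (s^2 + 2*s + 8)Y = s/(s^2 + 25) + (-3*s - 5).
Divide through and combine into a single rational function.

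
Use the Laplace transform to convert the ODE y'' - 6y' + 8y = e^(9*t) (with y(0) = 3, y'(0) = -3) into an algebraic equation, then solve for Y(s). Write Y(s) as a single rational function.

Transform both sides with L{·}.
The derivative rules (L{y''} = s^2 Y - s·y(0) - y'(0) and L{y'} = sY - y(0), with y(0) = 3, y'(0) = -3) turn the left side into (s^2 - 6*s + 8)Y - (3*s - 21).
The right side is L{e^(9*t)} = 1/(s - 9).
So (s^2 - 6*s + 8)Y = 1/(s - 9) + (3*s - 21).
Divide through and combine into a single rational function.

Y(s) = (3*s^2 - 48*s + 190)/(s^3 - 15*s^2 + 62*s - 72)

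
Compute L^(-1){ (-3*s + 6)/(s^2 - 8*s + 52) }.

-exp(4*t)*sin(6*t) - 3*exp(4*t)*cos(6*t)

Complete the square in the denominator: s^2 - 8*s + 52 = (s - 4)^2 + 6^2.
Split the numerator to match: -3*s + 6 = -3·(s - 4) - 1·6.
Invert each term: -3·(s - 4)/((s - 4)^2 + 36) ↔ -3e^(4t)cos(6t); -1·6/((s - 4)^2 + 36) ↔ -e^(4t)sin(6t).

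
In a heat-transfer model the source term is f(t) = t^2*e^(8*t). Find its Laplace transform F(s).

L{t^2} = 2!/s^3 = 2/s^3.
By the first shifting theorem, multiplying by e^(8t) replaces s with s - 8.

F(s) = 2/(s - 8)^3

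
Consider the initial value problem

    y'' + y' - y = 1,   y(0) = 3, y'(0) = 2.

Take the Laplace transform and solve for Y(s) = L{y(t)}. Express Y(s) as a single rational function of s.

Take the Laplace transform of both sides.
The derivative rules (L{y''} = s^2 Y - s·y(0) - y'(0) and L{y'} = sY - y(0), with y(0) = 3, y'(0) = 2) turn the left side into (s^2 + s - 1)Y - (3*s + 5).
The right side is L{1} = 1/s.
So (s^2 + s - 1)Y = 1/s + (3*s + 5).
Isolate Y and clear denominators.

Y(s) = (3*s^2 + 5*s + 1)/(s^3 + s^2 - s)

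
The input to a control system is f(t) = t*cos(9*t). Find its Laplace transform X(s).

X(s) = (s - 9)*(s + 9)/(s^2 + 81)^2

L{cos(9t)} = s/(s^2 + 81).
Then apply L{t·g(t)} = -d/ds[G(s)] with G(s) = s/(s^2 + 81):
differentiating 1 time and applying the sign gives (s - 9)*(s + 9)/(s^2 + 81)^2.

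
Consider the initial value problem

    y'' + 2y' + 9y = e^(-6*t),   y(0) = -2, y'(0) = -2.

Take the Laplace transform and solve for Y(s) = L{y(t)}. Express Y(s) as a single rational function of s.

Y(s) = (-2*s^2 - 18*s - 35)/(s^3 + 8*s^2 + 21*s + 54)

Apply the Laplace transform to the equation.
Using L{y''} = s^2 Y - s·y(0) - y'(0) and L{y'} = sY - y(0), with y(0) = -2, y'(0) = -2, the left side becomes (s^2 + 2*s + 9)Y - (-2*s - 6).
The right side is L{e^(-6*t)} = 1/(s + 6).
So (s^2 + 2*s + 9)Y = 1/(s + 6) + (-2*s - 6).
Solve for Y(s) and write it as one ratio of polynomials.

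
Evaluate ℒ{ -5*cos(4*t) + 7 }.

-5*s/(s^2 + 16) + 7/s

The transform is linear, so treat each term independently.
L{7} = 7/s; (-5)·[L{cos(4t)} = s/(s^2 + 16)].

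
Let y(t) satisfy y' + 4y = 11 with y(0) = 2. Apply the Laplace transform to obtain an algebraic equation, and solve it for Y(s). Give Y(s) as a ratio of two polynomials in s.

Apply the Laplace transform to the equation.
The derivative rules (L{y'} = sY - y(0) = sY - 2) turn the left side into (s + 4)Y - (2).
The right side is L{11} = 11/s.
So (s + 4)Y = 11/s + (2).
Isolate Y and clear denominators.

Y(s) = (2*s + 11)/(s^2 + 4*s)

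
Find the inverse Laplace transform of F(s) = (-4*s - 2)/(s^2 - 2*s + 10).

Complete the square in the denominator: s^2 - 2*s + 10 = (s - 1)^2 + 3^2.
Split the numerator to match: -4*s - 2 = -4·(s - 1) - 2·3.
Invert each term: -4·(s - 1)/((s - 1)^2 + 9) ↔ -4e^(t)cos(3t); -2·3/((s - 1)^2 + 9) ↔ -2e^(t)sin(3t).

-2*exp(t)*sin(3*t) - 4*exp(t)*cos(3*t)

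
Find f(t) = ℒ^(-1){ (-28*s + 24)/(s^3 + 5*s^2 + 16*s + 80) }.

Factor the denominator: s^3 + 5*s^2 + 16*s + 80 = (s + 5)*(s^2 + 16).
Partial fraction decomposition gives [4/(s + 5)] + [-4*s/(s^2 + 16)] + [-8/(s^2 + 16)].
Invert each term: 4/(s + 5) ↔ 4e^(-5t); -4·s/(s^2 + 16) ↔ -4cos(4t); -2·4/(s^2 + 16) ↔ -2sin(4t).

f(t) = -2*sin(4*t) - 4*cos(4*t) + 4*exp(-5*t)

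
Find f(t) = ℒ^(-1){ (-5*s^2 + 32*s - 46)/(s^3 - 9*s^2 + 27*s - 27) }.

Factor the denominator: s^3 - 9*s^2 + 27*s - 27 = (s - 3)^3.
Partial fraction decomposition gives [-5/(s - 3)] + [2/(s - 3)^2] + [5/(s - 3)^3].
Invert each term: -5/(s - 3) ↔ -5e^(3t); 2/(s - 3)^2 ↔ 2t·e^(3t); 5/(s - 3)^3 ↔ (5/2)t^2·e^(3t).

f(t) = 5*t^2*exp(3*t)/2 + 2*t*exp(3*t) - 5*exp(3*t)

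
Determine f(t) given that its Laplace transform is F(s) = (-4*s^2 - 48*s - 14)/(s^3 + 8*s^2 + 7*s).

f(t) = -2 - 5*exp(-t) + 3*exp(-7*t)

Factor the denominator: s^3 + 8*s^2 + 7*s = s*(s + 1)*(s + 7).
Partial fraction decomposition gives [-5/(s + 1)] + [3/(s + 7)] + [-2/s].
Invert each term: -5/(s + 1) ↔ -5e^(-t); 3/(s + 7) ↔ 3e^(-7t); -2/(s - 0) ↔ -2e^(0t).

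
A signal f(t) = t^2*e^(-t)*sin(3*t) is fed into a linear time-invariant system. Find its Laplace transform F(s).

L{sin(3t)} = 3/(s^2 + 9).
Multiplying by e^(-t) shifts s → s + 1, so L{e^(-t)*sin(3*t)} = 3/((s + 1)^2 + 9).
Then apply L{t^2·g(t)} = (-1)^2 d^2/ds^2[G(s)] with G(s) = 3/((s + 1)^2 + 9):
differentiating 2 times and applying the sign gives 18*(s^2 + 2*s - 2)/(s^2 + 2*s + 10)^3.

F(s) = 18*(s^2 + 2*s - 2)/(s^2 + 2*s + 10)^3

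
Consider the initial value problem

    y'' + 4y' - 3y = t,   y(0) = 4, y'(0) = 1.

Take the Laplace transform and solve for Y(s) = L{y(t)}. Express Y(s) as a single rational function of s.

Apply the Laplace transform to the equation.
With L{y''} = s^2 Y - s·y(0) - y'(0) and L{y'} = sY - y(0), with y(0) = 4, y'(0) = 1: the LHS transforms to (s^2 + 4*s - 3)Y - (4*s + 17).
The right side is L{t} = s^(-2).
So (s^2 + 4*s - 3)Y = s^(-2) + (4*s + 17).
Isolate Y and clear denominators.

Y(s) = (4*s^3 + 17*s^2 + 1)/(s^4 + 4*s^3 - 3*s^2)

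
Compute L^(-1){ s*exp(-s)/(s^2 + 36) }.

The factor e^(-s) signals a time shift by c = 1 (second shifting theorem).
L{cos(6t)} = s/(s^2 + 36), so L^-1{s/(s^2 + 36)} = cos(6*t).
Hence the inverse is u(t - 1) times that function evaluated at t - 1.

Heaviside(t - 1)*(cos(6*t - 6))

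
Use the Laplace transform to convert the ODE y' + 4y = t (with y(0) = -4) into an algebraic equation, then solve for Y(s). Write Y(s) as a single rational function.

Laplace-transform each side.
With L{y'} = sY - y(0) = sY - (-4): the LHS transforms to (s + 4)Y - (-4).
The right side is L{t} = s^(-2).
So (s + 4)Y = s^(-2) + (-4).
Isolate Y and clear denominators.

Y(s) = (-4*s^2 + 1)/(s^3 + 4*s^2)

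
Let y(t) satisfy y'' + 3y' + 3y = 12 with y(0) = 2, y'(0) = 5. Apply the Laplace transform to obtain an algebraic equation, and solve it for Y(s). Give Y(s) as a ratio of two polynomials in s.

Take the Laplace transform of both sides.
The derivative rules (L{y''} = s^2 Y - s·y(0) - y'(0) and L{y'} = sY - y(0), with y(0) = 2, y'(0) = 5) turn the left side into (s^2 + 3*s + 3)Y - (2*s + 11).
The right side is L{12} = 12/s.
So (s^2 + 3*s + 3)Y = 12/s + (2*s + 11).
Divide through and combine into a single rational function.

Y(s) = (2*s^2 + 11*s + 12)/(s^3 + 3*s^2 + 3*s)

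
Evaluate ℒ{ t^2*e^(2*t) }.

L{e^(2t)} = 1/(s - 2).
Then apply L{t^2·g(t)} = (-1)^2 d^2/ds^2[H(s)] with H(s) = 1/(s - 2):
differentiating 2 times and applying the sign gives 2/(s - 2)^3.

2/(s - 2)^3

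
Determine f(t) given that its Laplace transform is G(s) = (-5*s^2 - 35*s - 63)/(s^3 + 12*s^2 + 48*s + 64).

Factor the denominator: s^3 + 12*s^2 + 48*s + 64 = (s + 4)^3.
Partial fraction decomposition gives [-5/(s + 4)] + [5/(s + 4)^2] + [-3/(s + 4)^3].
Invert each term: -5/(s + 4) ↔ -5e^(-4t); 5/(s + 4)^2 ↔ 5t·e^(-4t); -3/(s + 4)^3 ↔ (-3/2)t^2·e^(-4t).

f(t) = -3*t^2*exp(-4*t)/2 + 5*t*exp(-4*t) - 5*exp(-4*t)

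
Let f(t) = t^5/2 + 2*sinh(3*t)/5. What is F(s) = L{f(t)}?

F(s) = 6/(5*(s^2 - 9)) + 60/s^6

By linearity of the Laplace transform, transform each term separately.
(2/5)·[L{sinh(3t)} = 3/(s^2 - 9)]; (1/2)·[L{t^5} = 5!/s^6 = 120/s^6].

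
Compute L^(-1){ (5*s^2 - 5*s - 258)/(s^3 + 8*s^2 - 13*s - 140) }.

Factor the denominator: s^3 + 8*s^2 - 13*s - 140 = (s - 4)*(s + 5)*(s + 7).
Partial fraction decomposition gives [-2/(s - 4)] + [6/(s + 5)] + [1/(s + 7)].
Invert each term: -2/(s - 4) ↔ -2e^(4t); 6/(s + 5) ↔ 6e^(-5t); 1/(s + 7) ↔ e^(-7t).

-2*exp(4*t) + 6*exp(-5*t) + exp(-7*t)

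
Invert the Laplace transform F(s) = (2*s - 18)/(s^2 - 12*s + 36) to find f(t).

f(t) = -6*t*exp(6*t) + 2*exp(6*t)

Factor the denominator: s^2 - 12*s + 36 = (s - 6)^2.
Partial fraction decomposition gives [2/(s - 6)] + [-6/(s - 6)^2].
Invert each term: 2/(s - 6) ↔ 2e^(6t); -6/(s - 6)^2 ↔ -6t·e^(6t).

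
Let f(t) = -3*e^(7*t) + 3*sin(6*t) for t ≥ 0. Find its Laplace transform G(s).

G(s) = 18/(s^2 + 36) - 3/(s - 7)

The transform is linear, so treat each term independently.
(3)·[L{sin(6t)} = 6/(s^2 + 36)]; (-3)·[L{e^(7t)} = 1/(s - 7)].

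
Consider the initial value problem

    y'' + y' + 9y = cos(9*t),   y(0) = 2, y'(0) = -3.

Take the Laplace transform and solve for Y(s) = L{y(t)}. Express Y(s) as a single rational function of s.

Take the Laplace transform of both sides.
Using L{y''} = s^2 Y - s·y(0) - y'(0) and L{y'} = sY - y(0), with y(0) = 2, y'(0) = -3, the left side becomes (s^2 + s + 9)Y - (2*s - 1).
The right side is L{cos(9*t)} = s/(s^2 + 81).
So (s^2 + s + 9)Y = s/(s^2 + 81) + (2*s - 1).
Isolate Y and clear denominators.

Y(s) = (2*s^3 - s^2 + 163*s - 81)/(s^4 + s^3 + 90*s^2 + 81*s + 729)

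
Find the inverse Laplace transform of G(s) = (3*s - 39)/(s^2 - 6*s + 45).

-5*exp(3*t)*sin(6*t) + 3*exp(3*t)*cos(6*t)

Complete the square in the denominator: s^2 - 6*s + 45 = (s - 3)^2 + 6^2.
Split the numerator to match: 3*s - 39 = 3·(s - 3) - 5·6.
Invert each term: 3·(s - 3)/((s - 3)^2 + 36) ↔ 3e^(3t)cos(6t); -5·6/((s - 3)^2 + 36) ↔ -5e^(3t)sin(6t).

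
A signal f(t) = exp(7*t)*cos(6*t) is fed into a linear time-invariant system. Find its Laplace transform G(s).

G(s) = (s - 7)/((s - 7)^2 + 36)

L{cos(6t)} = s/(s^2 + 36).
By the first shifting theorem, multiplying by e^(7t) replaces s with s - 7.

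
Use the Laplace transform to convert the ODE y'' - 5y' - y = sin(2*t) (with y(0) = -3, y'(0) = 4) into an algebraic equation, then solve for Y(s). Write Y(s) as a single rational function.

Laplace-transform each side.
Using L{y''} = s^2 Y - s·y(0) - y'(0) and L{y'} = sY - y(0), with y(0) = -3, y'(0) = 4, the left side becomes (s^2 - 5*s - 1)Y - (-3*s + 19).
The right side is L{sin(2*t)} = 2/(s^2 + 4).
So (s^2 - 5*s - 1)Y = 2/(s^2 + 4) + (-3*s + 19).
Solve for Y(s) and write it as one ratio of polynomials.

Y(s) = (-3*s^3 + 19*s^2 - 12*s + 78)/(s^4 - 5*s^3 + 3*s^2 - 20*s - 4)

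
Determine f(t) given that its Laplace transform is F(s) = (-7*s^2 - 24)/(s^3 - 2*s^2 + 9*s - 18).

Factor the denominator: s^3 - 2*s^2 + 9*s - 18 = (s - 2)*(s^2 + 9).
Partial fraction decomposition gives [-4/(s - 2)] + [-3*s/(s^2 + 9)] + [-6/(s^2 + 9)].
Invert each term: -4/(s - 2) ↔ -4e^(2t); -3·s/(s^2 + 9) ↔ -3cos(3t); -2·3/(s^2 + 9) ↔ -2sin(3t).

f(t) = -4*exp(2*t) - 2*sin(3*t) - 3*cos(3*t)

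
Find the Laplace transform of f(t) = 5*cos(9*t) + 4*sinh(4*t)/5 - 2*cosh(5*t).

The transform is linear, so treat each term independently.
(5)·[L{cos(9t)} = s/(s^2 + 81)]; (4/5)·[L{sinh(4t)} = 4/(s^2 - 16)]; (-2)·[L{cosh(5t)} = s/(s^2 - 25)].

5*s/(s^2 + 81) - 2*s/(s^2 - 25) + 16/(5*(s^2 - 16))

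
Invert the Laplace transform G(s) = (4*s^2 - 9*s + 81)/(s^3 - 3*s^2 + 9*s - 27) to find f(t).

Factor the denominator: s^3 - 3*s^2 + 9*s - 27 = (s - 3)*(s^2 + 9).
Partial fraction decomposition gives [5/(s - 3)] + [-s/(s^2 + 9)] + [-12/(s^2 + 9)].
Invert each term: 5/(s - 3) ↔ 5e^(3t); -1·s/(s^2 + 9) ↔ -cos(3t); -4·3/(s^2 + 9) ↔ -4sin(3t).

f(t) = 5*exp(3*t) - 4*sin(3*t) - cos(3*t)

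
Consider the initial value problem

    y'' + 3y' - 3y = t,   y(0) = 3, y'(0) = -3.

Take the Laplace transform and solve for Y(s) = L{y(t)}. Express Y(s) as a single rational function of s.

Y(s) = (3*s^3 + 6*s^2 + 1)/(s^4 + 3*s^3 - 3*s^2)

Apply the Laplace transform to the equation.
Using L{y''} = s^2 Y - s·y(0) - y'(0) and L{y'} = sY - y(0), with y(0) = 3, y'(0) = -3, the left side becomes (s^2 + 3*s - 3)Y - (3*s + 6).
The right side is L{t} = s^(-2).
So (s^2 + 3*s - 3)Y = s^(-2) + (3*s + 6).
Divide through and combine into a single rational function.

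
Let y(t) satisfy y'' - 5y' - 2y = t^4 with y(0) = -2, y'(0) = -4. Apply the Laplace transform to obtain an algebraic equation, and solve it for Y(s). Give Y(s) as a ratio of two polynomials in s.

Y(s) = (-2*s^6 + 6*s^5 + 24)/(s^7 - 5*s^6 - 2*s^5)

Transform both sides with L{·}.
Using L{y''} = s^2 Y - s·y(0) - y'(0) and L{y'} = sY - y(0), with y(0) = -2, y'(0) = -4, the left side becomes (s^2 - 5*s - 2)Y - (-2*s + 6).
The right side is L{t^4} = 24/s^5.
So (s^2 - 5*s - 2)Y = 24/s^5 + (-2*s + 6).
Isolate Y and clear denominators.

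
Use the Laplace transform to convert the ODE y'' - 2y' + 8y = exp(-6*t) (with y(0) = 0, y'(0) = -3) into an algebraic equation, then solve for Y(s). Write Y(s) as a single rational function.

Y(s) = (-3*s - 17)/(s^3 + 4*s^2 - 4*s + 48)

Take the Laplace transform of both sides.
The derivative rules (L{y''} = s^2 Y - s·y(0) - y'(0) and L{y'} = sY - y(0), with y(0) = 0, y'(0) = -3) turn the left side into (s^2 - 2*s + 8)Y - (-3).
The right side is L{exp(-6*t)} = 1/(s + 6).
So (s^2 - 2*s + 8)Y = 1/(s + 6) + (-3).
Isolate Y and clear denominators.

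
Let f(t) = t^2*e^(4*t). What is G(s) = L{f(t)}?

L{t^2} = 2!/s^3 = 2/s^3.
By the first shifting theorem, multiplying by e^(4t) replaces s with s - 4.

G(s) = 2/(s - 4)^3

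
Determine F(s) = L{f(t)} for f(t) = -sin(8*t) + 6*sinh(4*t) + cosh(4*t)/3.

F(s) = s/(3*(s^2 - 16)) - 8/(s^2 + 64) + 24/(s^2 - 16)

Apply the Laplace transform termwise.
(-1)·[L{sin(8t)} = 8/(s^2 + 64)]; (6)·[L{sinh(4t)} = 4/(s^2 - 16)]; (1/3)·[L{cosh(4t)} = s/(s^2 - 16)].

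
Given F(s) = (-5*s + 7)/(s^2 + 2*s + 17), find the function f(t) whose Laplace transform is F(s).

f(t) = 3*exp(-t)*sin(4*t) - 5*exp(-t)*cos(4*t)

Complete the square in the denominator: s^2 + 2*s + 17 = (s + 1)^2 + 4^2.
Split the numerator to match: -5*s + 7 = -5·(s + 1) + 3·4.
Invert each term: -5·(s + 1)/((s + 1)^2 + 16) ↔ -5e^(-t)cos(4t); 3·4/((s + 1)^2 + 16) ↔ 3e^(-t)sin(4t).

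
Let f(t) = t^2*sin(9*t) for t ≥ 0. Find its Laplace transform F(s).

L{sin(9t)} = 9/(s^2 + 81).
Then apply L{t^2·g(t)} = (-1)^2 d^2/ds^2[G(s)] with G(s) = 9/(s^2 + 81):
differentiating 2 times and applying the sign gives 54*(s^2 - 27)/(s^2 + 81)^3.

F(s) = 54*(s^2 - 27)/(s^2 + 81)^3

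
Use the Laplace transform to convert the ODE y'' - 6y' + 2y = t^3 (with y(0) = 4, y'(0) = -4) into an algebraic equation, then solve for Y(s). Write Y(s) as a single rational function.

Y(s) = (4*s^5 - 28*s^4 + 6)/(s^6 - 6*s^5 + 2*s^4)

Apply the Laplace transform to the equation.
With L{y''} = s^2 Y - s·y(0) - y'(0) and L{y'} = sY - y(0), with y(0) = 4, y'(0) = -4: the LHS transforms to (s^2 - 6*s + 2)Y - (4*s - 28).
The right side is L{t^3} = 6/s^4.
So (s^2 - 6*s + 2)Y = 6/s^4 + (4*s - 28).
Divide through and combine into a single rational function.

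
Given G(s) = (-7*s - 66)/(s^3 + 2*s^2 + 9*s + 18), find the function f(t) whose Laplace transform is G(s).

Factor the denominator: s^3 + 2*s^2 + 9*s + 18 = (s + 2)*(s^2 + 9).
Partial fraction decomposition gives [-4/(s + 2)] + [4*s/(s^2 + 9)] + [-15/(s^2 + 9)].
Invert each term: -4/(s + 2) ↔ -4e^(-2t); 4·s/(s^2 + 9) ↔ 4cos(3t); -5·3/(s^2 + 9) ↔ -5sin(3t).

f(t) = -5*sin(3*t) + 4*cos(3*t) - 4*exp(-2*t)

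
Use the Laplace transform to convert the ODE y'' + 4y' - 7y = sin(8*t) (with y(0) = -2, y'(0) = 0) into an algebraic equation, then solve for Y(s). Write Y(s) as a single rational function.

Apply the Laplace transform to the equation.
With L{y''} = s^2 Y - s·y(0) - y'(0) and L{y'} = sY - y(0), with y(0) = -2, y'(0) = 0: the LHS transforms to (s^2 + 4*s - 7)Y - (-2*s - 8).
The right side is L{sin(8*t)} = 8/(s^2 + 64).
So (s^2 + 4*s - 7)Y = 8/(s^2 + 64) + (-2*s - 8).
Divide through and combine into a single rational function.

Y(s) = (-2*s^3 - 8*s^2 - 128*s - 504)/(s^4 + 4*s^3 + 57*s^2 + 256*s - 448)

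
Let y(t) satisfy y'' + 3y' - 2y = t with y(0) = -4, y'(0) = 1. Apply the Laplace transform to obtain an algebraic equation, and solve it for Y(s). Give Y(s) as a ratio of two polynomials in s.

Laplace-transform each side.
With L{y''} = s^2 Y - s·y(0) - y'(0) and L{y'} = sY - y(0), with y(0) = -4, y'(0) = 1: the LHS transforms to (s^2 + 3*s - 2)Y - (-4*s - 11).
The right side is L{t} = s^(-2).
So (s^2 + 3*s - 2)Y = s^(-2) + (-4*s - 11).
Solve for Y(s) and write it as one ratio of polynomials.

Y(s) = (-4*s^3 - 11*s^2 + 1)/(s^4 + 3*s^3 - 2*s^2)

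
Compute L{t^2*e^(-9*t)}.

2/(s + 9)^3

L{e^(-9t)} = 1/(s + 9).
Then apply L{t^2·g(t)} = (-1)^2 d^2/ds^2[G(s)] with G(s) = 1/(s + 9):
differentiating 2 times and applying the sign gives 2/(s + 9)^3.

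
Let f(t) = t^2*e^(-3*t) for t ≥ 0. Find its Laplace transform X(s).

L{e^(-3t)} = 1/(s + 3).
Then apply L{t^2·g(t)} = (-1)^2 d^2/ds^2[G(s)] with G(s) = 1/(s + 3):
differentiating 2 times and applying the sign gives 2/(s + 3)^3.

X(s) = 2/(s + 3)^3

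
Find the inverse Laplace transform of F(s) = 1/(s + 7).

Since L{e^(-7t)} = 1/(s + 7), the inverse is exp(-7*t).

exp(-7*t)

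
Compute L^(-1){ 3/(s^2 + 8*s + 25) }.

Rewrite the denominator: s^2 + 8*s + 25 = (s + 4)^2 + 9.
The form in (s + 4) signals a first-shifting-theorem factor e^(-4t).
Since L{sin(3t)} = 3/(s^2 + 9), the inverse is exp(-4*t)*sin(3*t).

exp(-4*t)*sin(3*t)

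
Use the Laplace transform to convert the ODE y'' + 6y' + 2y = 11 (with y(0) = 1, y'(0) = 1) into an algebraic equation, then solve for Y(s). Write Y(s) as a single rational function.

Take the Laplace transform of both sides.
Using L{y''} = s^2 Y - s·y(0) - y'(0) and L{y'} = sY - y(0), with y(0) = 1, y'(0) = 1, the left side becomes (s^2 + 6*s + 2)Y - (s + 7).
The right side is L{11} = 11/s.
So (s^2 + 6*s + 2)Y = 11/s + (s + 7).
Divide through and combine into a single rational function.

Y(s) = (s^2 + 7*s + 11)/(s^3 + 6*s^2 + 2*s)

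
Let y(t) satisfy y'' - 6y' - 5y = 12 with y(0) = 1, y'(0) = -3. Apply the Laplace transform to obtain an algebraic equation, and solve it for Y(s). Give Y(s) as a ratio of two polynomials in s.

Apply the Laplace transform to the equation.
Using L{y''} = s^2 Y - s·y(0) - y'(0) and L{y'} = sY - y(0), with y(0) = 1, y'(0) = -3, the left side becomes (s^2 - 6*s - 5)Y - (s - 9).
The right side is L{12} = 12/s.
So (s^2 - 6*s - 5)Y = 12/s + (s - 9).
Divide through and combine into a single rational function.

Y(s) = (s^2 - 9*s + 12)/(s^3 - 6*s^2 - 5*s)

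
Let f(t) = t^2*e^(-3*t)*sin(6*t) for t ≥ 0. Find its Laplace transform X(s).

L{sin(6t)} = 6/(s^2 + 36).
Multiplying by e^(-3t) shifts s → s + 3, so L{e^(-3*t)*sin(6*t)} = 6/((s + 3)^2 + 36).
Then apply L{t^2·g(t)} = (-1)^2 d^2/ds^2[G(s)] with G(s) = 6/((s + 3)^2 + 36):
differentiating 2 times and applying the sign gives 36*(s^2 + 6*s - 3)/(s^2 + 6*s + 45)^3.

X(s) = 36*(s^2 + 6*s - 3)/(s^2 + 6*s + 45)^3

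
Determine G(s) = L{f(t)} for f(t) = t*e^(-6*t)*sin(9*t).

G(s) = 18*(s + 6)/(s^2 + 12*s + 117)^2

L{sin(9t)} = 9/(s^2 + 81).
Multiplying by e^(-6t) shifts s → s + 6, so L{e^(-6*t)*sin(9*t)} = 9/((s + 6)^2 + 81).
Then apply L{t·g(t)} = -d/ds[H(s)] with H(s) = 9/((s + 6)^2 + 81):
differentiating 1 time and applying the sign gives 18*(s + 6)/(s^2 + 12*s + 117)^2.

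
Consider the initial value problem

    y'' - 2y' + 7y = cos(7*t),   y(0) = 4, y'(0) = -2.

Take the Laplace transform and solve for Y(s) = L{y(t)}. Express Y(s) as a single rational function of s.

Y(s) = (4*s^3 - 10*s^2 + 197*s - 490)/(s^4 - 2*s^3 + 56*s^2 - 98*s + 343)

Take the Laplace transform of both sides.
With L{y''} = s^2 Y - s·y(0) - y'(0) and L{y'} = sY - y(0), with y(0) = 4, y'(0) = -2: the LHS transforms to (s^2 - 2*s + 7)Y - (4*s - 10).
The right side is L{cos(7*t)} = s/(s^2 + 49).
So (s^2 - 2*s + 7)Y = s/(s^2 + 49) + (4*s - 10).
Isolate Y and clear denominators.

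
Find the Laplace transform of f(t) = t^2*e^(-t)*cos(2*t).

L{cos(2t)} = s/(s^2 + 4).
Multiplying by e^(-t) shifts s → s + 1, so L{e^(-t)*cos(2*t)} = (s + 1)/((s + 1)^2 + 4).
Then apply L{t^2·g(t)} = (-1)^2 d^2/ds^2[G(s)] with G(s) = (s + 1)/((s + 1)^2 + 4):
differentiating 2 times and applying the sign gives 2*(s + 1)*(s^2 + 2*s - 11)/(s^2 + 2*s + 5)^3.

2*(s + 1)*(s^2 + 2*s - 11)/(s^2 + 2*s + 5)^3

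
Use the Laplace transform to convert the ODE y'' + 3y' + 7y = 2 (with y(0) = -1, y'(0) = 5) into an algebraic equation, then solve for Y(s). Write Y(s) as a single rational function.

Laplace-transform each side.
Using L{y''} = s^2 Y - s·y(0) - y'(0) and L{y'} = sY - y(0), with y(0) = -1, y'(0) = 5, the left side becomes (s^2 + 3*s + 7)Y - (-s + 2).
The right side is L{2} = 2/s.
So (s^2 + 3*s + 7)Y = 2/s + (-s + 2).
Divide through and combine into a single rational function.

Y(s) = (-s^2 + 2*s + 2)/(s^3 + 3*s^2 + 7*s)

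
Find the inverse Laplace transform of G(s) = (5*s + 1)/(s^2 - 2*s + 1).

Factor the denominator: s^2 - 2*s + 1 = (s - 1)^2.
Partial fraction decomposition gives [5/(s - 1)] + [6/(s - 1)^2].
Invert each term: 5/(s - 1) ↔ 5e^(t); 6/(s - 1)^2 ↔ 6t·e^(t).

6*t*exp(t) + 5*exp(t)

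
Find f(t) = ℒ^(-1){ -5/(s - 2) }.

f(t) = -5*exp(2*t)

Since L{e^(2t)} = 1/(s - 2), the inverse is exp(2*t), scaled by -5.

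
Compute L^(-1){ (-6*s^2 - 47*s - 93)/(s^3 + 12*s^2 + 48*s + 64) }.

-t^2*exp(-4*t)/2 + t*exp(-4*t) - 6*exp(-4*t)

Factor the denominator: s^3 + 12*s^2 + 48*s + 64 = (s + 4)^3.
Partial fraction decomposition gives [-6/(s + 4)] + [(s + 4)^(-2)] + [-1/(s + 4)^3].
Invert each term: -6/(s + 4) ↔ -6e^(-4t); 1/(s + 4)^2 ↔ t·e^(-4t); -1/(s + 4)^3 ↔ (-1/2)t^2·e^(-4t).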